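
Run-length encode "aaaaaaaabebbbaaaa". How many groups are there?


Input: aaaaaaaabebbbaaaa
Scanning for consecutive runs:
  Group 1: 'a' x 8 (positions 0-7)
  Group 2: 'b' x 1 (positions 8-8)
  Group 3: 'e' x 1 (positions 9-9)
  Group 4: 'b' x 3 (positions 10-12)
  Group 5: 'a' x 4 (positions 13-16)
Total groups: 5

5


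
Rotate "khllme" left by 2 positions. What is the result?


Input: "khllme", rotate left by 2
First 2 characters: "kh"
Remaining characters: "llme"
Concatenate remaining + first: "llme" + "kh" = "llmekh"

llmekh


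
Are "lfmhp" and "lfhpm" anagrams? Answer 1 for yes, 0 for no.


Strings: "lfmhp", "lfhpm"
Sorted first:  fhlmp
Sorted second: fhlmp
Sorted forms match => anagrams

1


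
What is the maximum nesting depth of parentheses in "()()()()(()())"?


Input: "()()()()(()())"
Tracking depth:
  Position 0 '(': depth becomes 1
  Position 1 ')': depth becomes 0
  Position 2 '(': depth becomes 1
  Position 3 ')': depth becomes 0
  Position 4 '(': depth becomes 1
  Position 5 ')': depth becomes 0
  Position 6 '(': depth becomes 1
  Position 7 ')': depth becomes 0
  Position 8 '(': depth becomes 1
  Position 9 '(': depth becomes 2
  Position 10 ')': depth becomes 1
  Position 11 '(': depth becomes 2
  Position 12 ')': depth becomes 1
  Position 13 ')': depth becomes 0
Maximum depth reached: 2

2


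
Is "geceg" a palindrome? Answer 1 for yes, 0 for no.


Input: geceg
Reversed: geceg
  Compare pos 0 ('g') with pos 4 ('g'): match
  Compare pos 1 ('e') with pos 3 ('e'): match
Result: palindrome

1


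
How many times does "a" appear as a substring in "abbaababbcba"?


Searching for "a" in "abbaababbcba"
Scanning each position:
  Position 0: "a" => MATCH
  Position 1: "b" => no
  Position 2: "b" => no
  Position 3: "a" => MATCH
  Position 4: "a" => MATCH
  Position 5: "b" => no
  Position 6: "a" => MATCH
  Position 7: "b" => no
  Position 8: "b" => no
  Position 9: "c" => no
  Position 10: "b" => no
  Position 11: "a" => MATCH
Total occurrences: 5

5


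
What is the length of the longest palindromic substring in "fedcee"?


Input: "fedcee"
Checking substrings for palindromes:
  [4:6] "ee" (len 2) => palindrome
Longest palindromic substring: "ee" with length 2

2


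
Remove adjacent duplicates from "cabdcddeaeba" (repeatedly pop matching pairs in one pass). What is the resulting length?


Input: cabdcddeaeba
Stack-based adjacent duplicate removal:
  Read 'c': push. Stack: c
  Read 'a': push. Stack: ca
  Read 'b': push. Stack: cab
  Read 'd': push. Stack: cabd
  Read 'c': push. Stack: cabdc
  Read 'd': push. Stack: cabdcd
  Read 'd': matches stack top 'd' => pop. Stack: cabdc
  Read 'e': push. Stack: cabdce
  Read 'a': push. Stack: cabdcea
  Read 'e': push. Stack: cabdceae
  Read 'b': push. Stack: cabdceaeb
  Read 'a': push. Stack: cabdceaeba
Final stack: "cabdceaeba" (length 10)

10


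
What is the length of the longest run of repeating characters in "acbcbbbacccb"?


Input: "acbcbbbacccb"
Scanning for longest run:
  Position 1 ('c'): new char, reset run to 1
  Position 2 ('b'): new char, reset run to 1
  Position 3 ('c'): new char, reset run to 1
  Position 4 ('b'): new char, reset run to 1
  Position 5 ('b'): continues run of 'b', length=2
  Position 6 ('b'): continues run of 'b', length=3
  Position 7 ('a'): new char, reset run to 1
  Position 8 ('c'): new char, reset run to 1
  Position 9 ('c'): continues run of 'c', length=2
  Position 10 ('c'): continues run of 'c', length=3
  Position 11 ('b'): new char, reset run to 1
Longest run: 'b' with length 3

3


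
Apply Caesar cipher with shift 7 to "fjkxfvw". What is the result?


Caesar cipher: shift "fjkxfvw" by 7
  'f' (pos 5) + 7 = pos 12 = 'm'
  'j' (pos 9) + 7 = pos 16 = 'q'
  'k' (pos 10) + 7 = pos 17 = 'r'
  'x' (pos 23) + 7 = pos 4 = 'e'
  'f' (pos 5) + 7 = pos 12 = 'm'
  'v' (pos 21) + 7 = pos 2 = 'c'
  'w' (pos 22) + 7 = pos 3 = 'd'
Result: mqremcd

mqremcd


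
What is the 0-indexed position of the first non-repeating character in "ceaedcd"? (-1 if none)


Input: ceaedcd
Character frequencies:
  'a': 1
  'c': 2
  'd': 2
  'e': 2
Scanning left to right for freq == 1:
  Position 0 ('c'): freq=2, skip
  Position 1 ('e'): freq=2, skip
  Position 2 ('a'): unique! => answer = 2

2


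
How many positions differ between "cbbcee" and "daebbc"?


Comparing "cbbcee" and "daebbc" position by position:
  Position 0: 'c' vs 'd' => DIFFER
  Position 1: 'b' vs 'a' => DIFFER
  Position 2: 'b' vs 'e' => DIFFER
  Position 3: 'c' vs 'b' => DIFFER
  Position 4: 'e' vs 'b' => DIFFER
  Position 5: 'e' vs 'c' => DIFFER
Positions that differ: 6

6


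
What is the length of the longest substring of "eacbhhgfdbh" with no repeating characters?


Input: "eacbhhgfdbh"
Sliding window (track last position of each char):
  Position 0 ('e'): window [0,0] length 1 -- new best
  Position 1 ('a'): window [0,1] length 2 -- new best
  Position 2 ('c'): window [0,2] length 3 -- new best
  Position 3 ('b'): window [0,3] length 4 -- new best
  Position 4 ('h'): window [0,4] length 5 -- new best
  Position 5 ('h'): repeat (last at 4), move window start to 5
  Position 5 ('h'): window [5,5] length 1
  Position 6 ('g'): window [5,6] length 2
  Position 7 ('f'): window [5,7] length 3
  Position 8 ('d'): window [5,8] length 4
  Position 9 ('b'): window [5,9] length 5
  Position 10 ('h'): repeat (last at 5), move window start to 6
  Position 10 ('h'): window [6,10] length 5
Longest substring with no repeats: "eacbh" with length 5

5


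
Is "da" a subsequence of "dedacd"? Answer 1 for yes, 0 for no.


Check if "da" is a subsequence of "dedacd"
Greedy scan:
  Position 0 ('d'): matches sub[0] = 'd'
  Position 1 ('e'): no match needed
  Position 2 ('d'): no match needed
  Position 3 ('a'): matches sub[1] = 'a'
  Position 4 ('c'): no match needed
  Position 5 ('d'): no match needed
All 2 characters matched => is a subsequence

1


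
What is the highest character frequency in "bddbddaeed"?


Input: bddbddaeed
Character counts:
  'a': 1
  'b': 2
  'd': 5
  'e': 2
Maximum frequency: 5

5


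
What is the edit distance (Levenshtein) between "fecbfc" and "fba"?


Computing edit distance: "fecbfc" -> "fba"
DP table:
           f    b    a
      0    1    2    3
  f   1    0    1    2
  e   2    1    1    2
  c   3    2    2    2
  b   4    3    2    3
  f   5    4    3    3
  c   6    5    4    4
Edit distance = dp[6][3] = 4

4


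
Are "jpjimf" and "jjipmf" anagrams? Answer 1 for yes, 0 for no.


Strings: "jpjimf", "jjipmf"
Sorted first:  fijjmp
Sorted second: fijjmp
Sorted forms match => anagrams

1


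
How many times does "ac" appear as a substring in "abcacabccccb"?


Searching for "ac" in "abcacabccccb"
Scanning each position:
  Position 0: "ab" => no
  Position 1: "bc" => no
  Position 2: "ca" => no
  Position 3: "ac" => MATCH
  Position 4: "ca" => no
  Position 5: "ab" => no
  Position 6: "bc" => no
  Position 7: "cc" => no
  Position 8: "cc" => no
  Position 9: "cc" => no
  Position 10: "cb" => no
Total occurrences: 1

1


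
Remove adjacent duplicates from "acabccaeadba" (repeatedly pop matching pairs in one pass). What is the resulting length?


Input: acabccaeadba
Stack-based adjacent duplicate removal:
  Read 'a': push. Stack: a
  Read 'c': push. Stack: ac
  Read 'a': push. Stack: aca
  Read 'b': push. Stack: acab
  Read 'c': push. Stack: acabc
  Read 'c': matches stack top 'c' => pop. Stack: acab
  Read 'a': push. Stack: acaba
  Read 'e': push. Stack: acabae
  Read 'a': push. Stack: acabaea
  Read 'd': push. Stack: acabaead
  Read 'b': push. Stack: acabaeadb
  Read 'a': push. Stack: acabaeadba
Final stack: "acabaeadba" (length 10)

10


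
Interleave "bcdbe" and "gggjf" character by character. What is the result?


Interleaving "bcdbe" and "gggjf":
  Position 0: 'b' from first, 'g' from second => "bg"
  Position 1: 'c' from first, 'g' from second => "cg"
  Position 2: 'd' from first, 'g' from second => "dg"
  Position 3: 'b' from first, 'j' from second => "bj"
  Position 4: 'e' from first, 'f' from second => "ef"
Result: bgcgdgbjef

bgcgdgbjef


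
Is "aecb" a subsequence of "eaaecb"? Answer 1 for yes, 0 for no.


Check if "aecb" is a subsequence of "eaaecb"
Greedy scan:
  Position 0 ('e'): no match needed
  Position 1 ('a'): matches sub[0] = 'a'
  Position 2 ('a'): no match needed
  Position 3 ('e'): matches sub[1] = 'e'
  Position 4 ('c'): matches sub[2] = 'c'
  Position 5 ('b'): matches sub[3] = 'b'
All 4 characters matched => is a subsequence

1


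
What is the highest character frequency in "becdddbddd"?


Input: becdddbddd
Character counts:
  'b': 2
  'c': 1
  'd': 6
  'e': 1
Maximum frequency: 6

6


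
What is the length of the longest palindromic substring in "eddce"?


Input: "eddce"
Checking substrings for palindromes:
  [1:3] "dd" (len 2) => palindrome
Longest palindromic substring: "dd" with length 2

2


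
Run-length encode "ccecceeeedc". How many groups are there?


Input: ccecceeeedc
Scanning for consecutive runs:
  Group 1: 'c' x 2 (positions 0-1)
  Group 2: 'e' x 1 (positions 2-2)
  Group 3: 'c' x 2 (positions 3-4)
  Group 4: 'e' x 4 (positions 5-8)
  Group 5: 'd' x 1 (positions 9-9)
  Group 6: 'c' x 1 (positions 10-10)
Total groups: 6

6


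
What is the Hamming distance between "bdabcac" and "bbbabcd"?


Comparing "bdabcac" and "bbbabcd" position by position:
  Position 0: 'b' vs 'b' => same
  Position 1: 'd' vs 'b' => differ
  Position 2: 'a' vs 'b' => differ
  Position 3: 'b' vs 'a' => differ
  Position 4: 'c' vs 'b' => differ
  Position 5: 'a' vs 'c' => differ
  Position 6: 'c' vs 'd' => differ
Total differences (Hamming distance): 6

6


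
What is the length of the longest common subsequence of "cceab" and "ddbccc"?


LCS of "cceab" and "ddbccc"
DP table:
           d    d    b    c    c    c
      0    0    0    0    0    0    0
  c   0    0    0    0    1    1    1
  c   0    0    0    0    1    2    2
  e   0    0    0    0    1    2    2
  a   0    0    0    0    1    2    2
  b   0    0    0    1    1    2    2
LCS length = dp[5][6] = 2

2


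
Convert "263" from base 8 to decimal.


Input: "263" in base 8
Positional expansion:
  Digit '2' (value 2) x 8^2 = 128
  Digit '6' (value 6) x 8^1 = 48
  Digit '3' (value 3) x 8^0 = 3
Sum = 179

179


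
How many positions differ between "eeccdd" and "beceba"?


Comparing "eeccdd" and "beceba" position by position:
  Position 0: 'e' vs 'b' => DIFFER
  Position 1: 'e' vs 'e' => same
  Position 2: 'c' vs 'c' => same
  Position 3: 'c' vs 'e' => DIFFER
  Position 4: 'd' vs 'b' => DIFFER
  Position 5: 'd' vs 'a' => DIFFER
Positions that differ: 4

4


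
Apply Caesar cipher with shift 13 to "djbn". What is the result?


Caesar cipher: shift "djbn" by 13
  'd' (pos 3) + 13 = pos 16 = 'q'
  'j' (pos 9) + 13 = pos 22 = 'w'
  'b' (pos 1) + 13 = pos 14 = 'o'
  'n' (pos 13) + 13 = pos 0 = 'a'
Result: qwoa

qwoa


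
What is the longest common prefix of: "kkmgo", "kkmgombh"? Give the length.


Words: kkmgo, kkmgombh
  Position 0: all 'k' => match
  Position 1: all 'k' => match
  Position 2: all 'm' => match
  Position 3: all 'g' => match
  Position 4: all 'o' => match
LCP = "kkmgo" (length 5)

5


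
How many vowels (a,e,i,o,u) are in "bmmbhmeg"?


Input: bmmbhmeg
Checking each character:
  'b' at position 0: consonant
  'm' at position 1: consonant
  'm' at position 2: consonant
  'b' at position 3: consonant
  'h' at position 4: consonant
  'm' at position 5: consonant
  'e' at position 6: vowel (running total: 1)
  'g' at position 7: consonant
Total vowels: 1

1


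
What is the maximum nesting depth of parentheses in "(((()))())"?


Input: "(((()))())"
Tracking depth:
  Position 0 '(': depth becomes 1
  Position 1 '(': depth becomes 2
  Position 2 '(': depth becomes 3
  Position 3 '(': depth becomes 4
  Position 4 ')': depth becomes 3
  Position 5 ')': depth becomes 2
  Position 6 ')': depth becomes 1
  Position 7 '(': depth becomes 2
  Position 8 ')': depth becomes 1
  Position 9 ')': depth becomes 0
Maximum depth reached: 4

4


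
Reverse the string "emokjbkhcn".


Input: emokjbkhcn
Reading characters right to left:
  Position 9: 'n'
  Position 8: 'c'
  Position 7: 'h'
  Position 6: 'k'
  Position 5: 'b'
  Position 4: 'j'
  Position 3: 'k'
  Position 2: 'o'
  Position 1: 'm'
  Position 0: 'e'
Reversed: nchkbjkome

nchkbjkome


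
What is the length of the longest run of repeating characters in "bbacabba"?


Input: "bbacabba"
Scanning for longest run:
  Position 1 ('b'): continues run of 'b', length=2
  Position 2 ('a'): new char, reset run to 1
  Position 3 ('c'): new char, reset run to 1
  Position 4 ('a'): new char, reset run to 1
  Position 5 ('b'): new char, reset run to 1
  Position 6 ('b'): continues run of 'b', length=2
  Position 7 ('a'): new char, reset run to 1
Longest run: 'b' with length 2

2


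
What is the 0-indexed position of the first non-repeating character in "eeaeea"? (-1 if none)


Input: eeaeea
Character frequencies:
  'a': 2
  'e': 4
Scanning left to right for freq == 1:
  Position 0 ('e'): freq=4, skip
  Position 1 ('e'): freq=4, skip
  Position 2 ('a'): freq=2, skip
  Position 3 ('e'): freq=4, skip
  Position 4 ('e'): freq=4, skip
  Position 5 ('a'): freq=2, skip
  No unique character found => answer = -1

-1


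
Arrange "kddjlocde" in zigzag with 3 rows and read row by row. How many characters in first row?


Zigzag "kddjlocde" into 3 rows:
Placing characters:
  'k' => row 0
  'd' => row 1
  'd' => row 2
  'j' => row 1
  'l' => row 0
  'o' => row 1
  'c' => row 2
  'd' => row 1
  'e' => row 0
Rows:
  Row 0: "kle"
  Row 1: "djod"
  Row 2: "dc"
First row length: 3

3


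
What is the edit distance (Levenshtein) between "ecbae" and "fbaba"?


Computing edit distance: "ecbae" -> "fbaba"
DP table:
           f    b    a    b    a
      0    1    2    3    4    5
  e   1    1    2    3    4    5
  c   2    2    2    3    4    5
  b   3    3    2    3    3    4
  a   4    4    3    2    3    3
  e   5    5    4    3    3    4
Edit distance = dp[5][5] = 4

4


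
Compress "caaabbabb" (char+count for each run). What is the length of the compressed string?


Input: caaabbabb
Runs:
  'c' x 1 => "c1"
  'a' x 3 => "a3"
  'b' x 2 => "b2"
  'a' x 1 => "a1"
  'b' x 2 => "b2"
Compressed: "c1a3b2a1b2"
Compressed length: 10

10


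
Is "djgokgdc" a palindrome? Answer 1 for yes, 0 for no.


Input: djgokgdc
Reversed: cdgkogjd
  Compare pos 0 ('d') with pos 7 ('c'): MISMATCH
  Compare pos 1 ('j') with pos 6 ('d'): MISMATCH
  Compare pos 2 ('g') with pos 5 ('g'): match
  Compare pos 3 ('o') with pos 4 ('k'): MISMATCH
Result: not a palindrome

0


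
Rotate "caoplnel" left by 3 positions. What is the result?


Input: "caoplnel", rotate left by 3
First 3 characters: "cao"
Remaining characters: "plnel"
Concatenate remaining + first: "plnel" + "cao" = "plnelcao"

plnelcao


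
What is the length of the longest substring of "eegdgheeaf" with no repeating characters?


Input: "eegdgheeaf"
Sliding window (track last position of each char):
  Position 0 ('e'): window [0,0] length 1 -- new best
  Position 1 ('e'): repeat (last at 0), move window start to 1
  Position 1 ('e'): window [1,1] length 1
  Position 2 ('g'): window [1,2] length 2 -- new best
  Position 3 ('d'): window [1,3] length 3 -- new best
  Position 4 ('g'): repeat (last at 2), move window start to 3
  Position 4 ('g'): window [3,4] length 2
  Position 5 ('h'): window [3,5] length 3
  Position 6 ('e'): window [3,6] length 4 -- new best
  Position 7 ('e'): repeat (last at 6), move window start to 7
  Position 7 ('e'): window [7,7] length 1
  Position 8 ('a'): window [7,8] length 2
  Position 9 ('f'): window [7,9] length 3
Longest substring with no repeats: "dghe" with length 4

4


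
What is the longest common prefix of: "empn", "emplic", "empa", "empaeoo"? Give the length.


Words: empn, emplic, empa, empaeoo
  Position 0: all 'e' => match
  Position 1: all 'm' => match
  Position 2: all 'p' => match
  Position 3: ('n', 'l', 'a', 'a') => mismatch, stop
LCP = "emp" (length 3)

3


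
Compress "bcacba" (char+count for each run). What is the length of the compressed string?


Input: bcacba
Runs:
  'b' x 1 => "b1"
  'c' x 1 => "c1"
  'a' x 1 => "a1"
  'c' x 1 => "c1"
  'b' x 1 => "b1"
  'a' x 1 => "a1"
Compressed: "b1c1a1c1b1a1"
Compressed length: 12

12


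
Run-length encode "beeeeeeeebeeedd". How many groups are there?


Input: beeeeeeeebeeedd
Scanning for consecutive runs:
  Group 1: 'b' x 1 (positions 0-0)
  Group 2: 'e' x 8 (positions 1-8)
  Group 3: 'b' x 1 (positions 9-9)
  Group 4: 'e' x 3 (positions 10-12)
  Group 5: 'd' x 2 (positions 13-14)
Total groups: 5

5


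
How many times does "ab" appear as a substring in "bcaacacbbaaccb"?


Searching for "ab" in "bcaacacbbaaccb"
Scanning each position:
  Position 0: "bc" => no
  Position 1: "ca" => no
  Position 2: "aa" => no
  Position 3: "ac" => no
  Position 4: "ca" => no
  Position 5: "ac" => no
  Position 6: "cb" => no
  Position 7: "bb" => no
  Position 8: "ba" => no
  Position 9: "aa" => no
  Position 10: "ac" => no
  Position 11: "cc" => no
  Position 12: "cb" => no
Total occurrences: 0

0


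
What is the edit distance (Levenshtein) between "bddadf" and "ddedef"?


Computing edit distance: "bddadf" -> "ddedef"
DP table:
           d    d    e    d    e    f
      0    1    2    3    4    5    6
  b   1    1    2    3    4    5    6
  d   2    1    1    2    3    4    5
  d   3    2    1    2    2    3    4
  a   4    3    2    2    3    3    4
  d   5    4    3    3    2    3    4
  f   6    5    4    4    3    3    3
Edit distance = dp[6][6] = 3

3


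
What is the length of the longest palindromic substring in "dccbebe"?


Input: "dccbebe"
Checking substrings for palindromes:
  [3:6] "beb" (len 3) => palindrome
  [4:7] "ebe" (len 3) => palindrome
  [1:3] "cc" (len 2) => palindrome
Longest palindromic substring: "beb" with length 3

3


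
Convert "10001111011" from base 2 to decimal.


Input: "10001111011" in base 2
Positional expansion:
  Digit '1' (value 1) x 2^10 = 1024
  Digit '0' (value 0) x 2^9 = 0
  Digit '0' (value 0) x 2^8 = 0
  Digit '0' (value 0) x 2^7 = 0
  Digit '1' (value 1) x 2^6 = 64
  Digit '1' (value 1) x 2^5 = 32
  Digit '1' (value 1) x 2^4 = 16
  Digit '1' (value 1) x 2^3 = 8
  Digit '0' (value 0) x 2^2 = 0
  Digit '1' (value 1) x 2^1 = 2
  Digit '1' (value 1) x 2^0 = 1
Sum = 1147

1147


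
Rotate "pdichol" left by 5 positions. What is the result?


Input: "pdichol", rotate left by 5
First 5 characters: "pdich"
Remaining characters: "ol"
Concatenate remaining + first: "ol" + "pdich" = "olpdich"

olpdich


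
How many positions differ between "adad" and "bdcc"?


Comparing "adad" and "bdcc" position by position:
  Position 0: 'a' vs 'b' => DIFFER
  Position 1: 'd' vs 'd' => same
  Position 2: 'a' vs 'c' => DIFFER
  Position 3: 'd' vs 'c' => DIFFER
Positions that differ: 3

3


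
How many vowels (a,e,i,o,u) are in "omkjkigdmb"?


Input: omkjkigdmb
Checking each character:
  'o' at position 0: vowel (running total: 1)
  'm' at position 1: consonant
  'k' at position 2: consonant
  'j' at position 3: consonant
  'k' at position 4: consonant
  'i' at position 5: vowel (running total: 2)
  'g' at position 6: consonant
  'd' at position 7: consonant
  'm' at position 8: consonant
  'b' at position 9: consonant
Total vowels: 2

2


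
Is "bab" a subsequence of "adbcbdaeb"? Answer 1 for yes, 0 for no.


Check if "bab" is a subsequence of "adbcbdaeb"
Greedy scan:
  Position 0 ('a'): no match needed
  Position 1 ('d'): no match needed
  Position 2 ('b'): matches sub[0] = 'b'
  Position 3 ('c'): no match needed
  Position 4 ('b'): no match needed
  Position 5 ('d'): no match needed
  Position 6 ('a'): matches sub[1] = 'a'
  Position 7 ('e'): no match needed
  Position 8 ('b'): matches sub[2] = 'b'
All 3 characters matched => is a subsequence

1


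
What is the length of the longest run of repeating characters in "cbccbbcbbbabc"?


Input: "cbccbbcbbbabc"
Scanning for longest run:
  Position 1 ('b'): new char, reset run to 1
  Position 2 ('c'): new char, reset run to 1
  Position 3 ('c'): continues run of 'c', length=2
  Position 4 ('b'): new char, reset run to 1
  Position 5 ('b'): continues run of 'b', length=2
  Position 6 ('c'): new char, reset run to 1
  Position 7 ('b'): new char, reset run to 1
  Position 8 ('b'): continues run of 'b', length=2
  Position 9 ('b'): continues run of 'b', length=3
  Position 10 ('a'): new char, reset run to 1
  Position 11 ('b'): new char, reset run to 1
  Position 12 ('c'): new char, reset run to 1
Longest run: 'b' with length 3

3


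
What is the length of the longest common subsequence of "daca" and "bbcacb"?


LCS of "daca" and "bbcacb"
DP table:
           b    b    c    a    c    b
      0    0    0    0    0    0    0
  d   0    0    0    0    0    0    0
  a   0    0    0    0    1    1    1
  c   0    0    0    1    1    2    2
  a   0    0    0    1    2    2    2
LCS length = dp[4][6] = 2

2


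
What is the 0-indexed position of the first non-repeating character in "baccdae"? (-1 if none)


Input: baccdae
Character frequencies:
  'a': 2
  'b': 1
  'c': 2
  'd': 1
  'e': 1
Scanning left to right for freq == 1:
  Position 0 ('b'): unique! => answer = 0

0


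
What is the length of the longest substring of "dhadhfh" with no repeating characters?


Input: "dhadhfh"
Sliding window (track last position of each char):
  Position 0 ('d'): window [0,0] length 1 -- new best
  Position 1 ('h'): window [0,1] length 2 -- new best
  Position 2 ('a'): window [0,2] length 3 -- new best
  Position 3 ('d'): repeat (last at 0), move window start to 1
  Position 3 ('d'): window [1,3] length 3
  Position 4 ('h'): repeat (last at 1), move window start to 2
  Position 4 ('h'): window [2,4] length 3
  Position 5 ('f'): window [2,5] length 4 -- new best
  Position 6 ('h'): repeat (last at 4), move window start to 5
  Position 6 ('h'): window [5,6] length 2
Longest substring with no repeats: "adhf" with length 4

4


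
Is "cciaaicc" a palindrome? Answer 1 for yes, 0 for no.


Input: cciaaicc
Reversed: cciaaicc
  Compare pos 0 ('c') with pos 7 ('c'): match
  Compare pos 1 ('c') with pos 6 ('c'): match
  Compare pos 2 ('i') with pos 5 ('i'): match
  Compare pos 3 ('a') with pos 4 ('a'): match
Result: palindrome

1


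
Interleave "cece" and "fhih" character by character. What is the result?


Interleaving "cece" and "fhih":
  Position 0: 'c' from first, 'f' from second => "cf"
  Position 1: 'e' from first, 'h' from second => "eh"
  Position 2: 'c' from first, 'i' from second => "ci"
  Position 3: 'e' from first, 'h' from second => "eh"
Result: cfehcieh

cfehcieh


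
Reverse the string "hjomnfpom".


Input: hjomnfpom
Reading characters right to left:
  Position 8: 'm'
  Position 7: 'o'
  Position 6: 'p'
  Position 5: 'f'
  Position 4: 'n'
  Position 3: 'm'
  Position 2: 'o'
  Position 1: 'j'
  Position 0: 'h'
Reversed: mopfnmojh

mopfnmojh


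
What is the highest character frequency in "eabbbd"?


Input: eabbbd
Character counts:
  'a': 1
  'b': 3
  'd': 1
  'e': 1
Maximum frequency: 3

3


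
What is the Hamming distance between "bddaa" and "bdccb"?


Comparing "bddaa" and "bdccb" position by position:
  Position 0: 'b' vs 'b' => same
  Position 1: 'd' vs 'd' => same
  Position 2: 'd' vs 'c' => differ
  Position 3: 'a' vs 'c' => differ
  Position 4: 'a' vs 'b' => differ
Total differences (Hamming distance): 3

3


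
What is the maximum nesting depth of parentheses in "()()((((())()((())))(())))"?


Input: "()()((((())()((())))(())))"
Tracking depth:
  Position 0 '(': depth becomes 1
  Position 1 ')': depth becomes 0
  Position 2 '(': depth becomes 1
  Position 3 ')': depth becomes 0
  Position 4 '(': depth becomes 1
  Position 5 '(': depth becomes 2
  Position 6 '(': depth becomes 3
  Position 7 '(': depth becomes 4
  Position 8 '(': depth becomes 5
  Position 9 ')': depth becomes 4
  Position 10 ')': depth becomes 3
  Position 11 '(': depth becomes 4
  Position 12 ')': depth becomes 3
  Position 13 '(': depth becomes 4
  Position 14 '(': depth becomes 5
  Position 15 '(': depth becomes 6
  Position 16 ')': depth becomes 5
  Position 17 ')': depth becomes 4
  Position 18 ')': depth becomes 3
  Position 19 ')': depth becomes 2
  Position 20 '(': depth becomes 3
  Position 21 '(': depth becomes 4
  Position 22 ')': depth becomes 3
  Position 23 ')': depth becomes 2
  Position 24 ')': depth becomes 1
  Position 25 ')': depth becomes 0
Maximum depth reached: 6

6


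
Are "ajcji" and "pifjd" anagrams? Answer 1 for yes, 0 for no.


Strings: "ajcji", "pifjd"
Sorted first:  acijj
Sorted second: dfijp
Differ at position 0: 'a' vs 'd' => not anagrams

0


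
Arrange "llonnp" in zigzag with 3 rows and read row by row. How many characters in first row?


Zigzag "llonnp" into 3 rows:
Placing characters:
  'l' => row 0
  'l' => row 1
  'o' => row 2
  'n' => row 1
  'n' => row 0
  'p' => row 1
Rows:
  Row 0: "ln"
  Row 1: "lnp"
  Row 2: "o"
First row length: 2

2


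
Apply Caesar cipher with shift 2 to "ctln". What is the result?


Caesar cipher: shift "ctln" by 2
  'c' (pos 2) + 2 = pos 4 = 'e'
  't' (pos 19) + 2 = pos 21 = 'v'
  'l' (pos 11) + 2 = pos 13 = 'n'
  'n' (pos 13) + 2 = pos 15 = 'p'
Result: evnp

evnp


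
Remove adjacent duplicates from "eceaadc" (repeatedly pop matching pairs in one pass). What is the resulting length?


Input: eceaadc
Stack-based adjacent duplicate removal:
  Read 'e': push. Stack: e
  Read 'c': push. Stack: ec
  Read 'e': push. Stack: ece
  Read 'a': push. Stack: ecea
  Read 'a': matches stack top 'a' => pop. Stack: ece
  Read 'd': push. Stack: eced
  Read 'c': push. Stack: ecedc
Final stack: "ecedc" (length 5)

5


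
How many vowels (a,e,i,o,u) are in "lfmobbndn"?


Input: lfmobbndn
Checking each character:
  'l' at position 0: consonant
  'f' at position 1: consonant
  'm' at position 2: consonant
  'o' at position 3: vowel (running total: 1)
  'b' at position 4: consonant
  'b' at position 5: consonant
  'n' at position 6: consonant
  'd' at position 7: consonant
  'n' at position 8: consonant
Total vowels: 1

1


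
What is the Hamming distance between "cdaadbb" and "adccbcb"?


Comparing "cdaadbb" and "adccbcb" position by position:
  Position 0: 'c' vs 'a' => differ
  Position 1: 'd' vs 'd' => same
  Position 2: 'a' vs 'c' => differ
  Position 3: 'a' vs 'c' => differ
  Position 4: 'd' vs 'b' => differ
  Position 5: 'b' vs 'c' => differ
  Position 6: 'b' vs 'b' => same
Total differences (Hamming distance): 5

5


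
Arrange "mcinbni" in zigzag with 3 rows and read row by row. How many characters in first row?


Zigzag "mcinbni" into 3 rows:
Placing characters:
  'm' => row 0
  'c' => row 1
  'i' => row 2
  'n' => row 1
  'b' => row 0
  'n' => row 1
  'i' => row 2
Rows:
  Row 0: "mb"
  Row 1: "cnn"
  Row 2: "ii"
First row length: 2

2


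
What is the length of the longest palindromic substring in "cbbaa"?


Input: "cbbaa"
Checking substrings for palindromes:
  [1:3] "bb" (len 2) => palindrome
  [3:5] "aa" (len 2) => palindrome
Longest palindromic substring: "bb" with length 2

2


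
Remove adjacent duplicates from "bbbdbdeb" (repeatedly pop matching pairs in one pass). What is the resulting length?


Input: bbbdbdeb
Stack-based adjacent duplicate removal:
  Read 'b': push. Stack: b
  Read 'b': matches stack top 'b' => pop. Stack: (empty)
  Read 'b': push. Stack: b
  Read 'd': push. Stack: bd
  Read 'b': push. Stack: bdb
  Read 'd': push. Stack: bdbd
  Read 'e': push. Stack: bdbde
  Read 'b': push. Stack: bdbdeb
Final stack: "bdbdeb" (length 6)

6


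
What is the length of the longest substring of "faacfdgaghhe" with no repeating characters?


Input: "faacfdgaghhe"
Sliding window (track last position of each char):
  Position 0 ('f'): window [0,0] length 1 -- new best
  Position 1 ('a'): window [0,1] length 2 -- new best
  Position 2 ('a'): repeat (last at 1), move window start to 2
  Position 2 ('a'): window [2,2] length 1
  Position 3 ('c'): window [2,3] length 2
  Position 4 ('f'): window [2,4] length 3 -- new best
  Position 5 ('d'): window [2,5] length 4 -- new best
  Position 6 ('g'): window [2,6] length 5 -- new best
  Position 7 ('a'): repeat (last at 2), move window start to 3
  Position 7 ('a'): window [3,7] length 5
  Position 8 ('g'): repeat (last at 6), move window start to 7
  Position 8 ('g'): window [7,8] length 2
  Position 9 ('h'): window [7,9] length 3
  Position 10 ('h'): repeat (last at 9), move window start to 10
  Position 10 ('h'): window [10,10] length 1
  Position 11 ('e'): window [10,11] length 2
Longest substring with no repeats: "acfdg" with length 5

5


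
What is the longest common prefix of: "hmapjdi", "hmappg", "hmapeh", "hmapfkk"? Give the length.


Words: hmapjdi, hmappg, hmapeh, hmapfkk
  Position 0: all 'h' => match
  Position 1: all 'm' => match
  Position 2: all 'a' => match
  Position 3: all 'p' => match
  Position 4: ('j', 'p', 'e', 'f') => mismatch, stop
LCP = "hmap" (length 4)

4


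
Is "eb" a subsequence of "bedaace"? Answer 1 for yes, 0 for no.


Check if "eb" is a subsequence of "bedaace"
Greedy scan:
  Position 0 ('b'): no match needed
  Position 1 ('e'): matches sub[0] = 'e'
  Position 2 ('d'): no match needed
  Position 3 ('a'): no match needed
  Position 4 ('a'): no match needed
  Position 5 ('c'): no match needed
  Position 6 ('e'): no match needed
Only matched 1/2 characters => not a subsequence

0


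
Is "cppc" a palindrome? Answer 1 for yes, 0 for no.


Input: cppc
Reversed: cppc
  Compare pos 0 ('c') with pos 3 ('c'): match
  Compare pos 1 ('p') with pos 2 ('p'): match
Result: palindrome

1


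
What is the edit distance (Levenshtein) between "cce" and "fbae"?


Computing edit distance: "cce" -> "fbae"
DP table:
           f    b    a    e
      0    1    2    3    4
  c   1    1    2    3    4
  c   2    2    2    3    4
  e   3    3    3    3    3
Edit distance = dp[3][4] = 3

3


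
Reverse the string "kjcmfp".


Input: kjcmfp
Reading characters right to left:
  Position 5: 'p'
  Position 4: 'f'
  Position 3: 'm'
  Position 2: 'c'
  Position 1: 'j'
  Position 0: 'k'
Reversed: pfmcjk

pfmcjk


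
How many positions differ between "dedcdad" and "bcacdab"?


Comparing "dedcdad" and "bcacdab" position by position:
  Position 0: 'd' vs 'b' => DIFFER
  Position 1: 'e' vs 'c' => DIFFER
  Position 2: 'd' vs 'a' => DIFFER
  Position 3: 'c' vs 'c' => same
  Position 4: 'd' vs 'd' => same
  Position 5: 'a' vs 'a' => same
  Position 6: 'd' vs 'b' => DIFFER
Positions that differ: 4

4


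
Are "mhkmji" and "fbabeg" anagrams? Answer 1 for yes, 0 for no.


Strings: "mhkmji", "fbabeg"
Sorted first:  hijkmm
Sorted second: abbefg
Differ at position 0: 'h' vs 'a' => not anagrams

0


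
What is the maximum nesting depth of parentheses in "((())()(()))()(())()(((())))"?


Input: "((())()(()))()(())()(((())))"
Tracking depth:
  Position 0 '(': depth becomes 1
  Position 1 '(': depth becomes 2
  Position 2 '(': depth becomes 3
  Position 3 ')': depth becomes 2
  Position 4 ')': depth becomes 1
  Position 5 '(': depth becomes 2
  Position 6 ')': depth becomes 1
  Position 7 '(': depth becomes 2
  Position 8 '(': depth becomes 3
  Position 9 ')': depth becomes 2
  Position 10 ')': depth becomes 1
  Position 11 ')': depth becomes 0
  Position 12 '(': depth becomes 1
  Position 13 ')': depth becomes 0
  Position 14 '(': depth becomes 1
  Position 15 '(': depth becomes 2
  Position 16 ')': depth becomes 1
  Position 17 ')': depth becomes 0
  Position 18 '(': depth becomes 1
  Position 19 ')': depth becomes 0
  Position 20 '(': depth becomes 1
  Position 21 '(': depth becomes 2
  Position 22 '(': depth becomes 3
  Position 23 '(': depth becomes 4
  Position 24 ')': depth becomes 3
  Position 25 ')': depth becomes 2
  Position 26 ')': depth becomes 1
  Position 27 ')': depth becomes 0
Maximum depth reached: 4

4


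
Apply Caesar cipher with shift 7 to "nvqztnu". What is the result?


Caesar cipher: shift "nvqztnu" by 7
  'n' (pos 13) + 7 = pos 20 = 'u'
  'v' (pos 21) + 7 = pos 2 = 'c'
  'q' (pos 16) + 7 = pos 23 = 'x'
  'z' (pos 25) + 7 = pos 6 = 'g'
  't' (pos 19) + 7 = pos 0 = 'a'
  'n' (pos 13) + 7 = pos 20 = 'u'
  'u' (pos 20) + 7 = pos 1 = 'b'
Result: ucxgaub

ucxgaub


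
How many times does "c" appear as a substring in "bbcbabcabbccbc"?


Searching for "c" in "bbcbabcabbccbc"
Scanning each position:
  Position 0: "b" => no
  Position 1: "b" => no
  Position 2: "c" => MATCH
  Position 3: "b" => no
  Position 4: "a" => no
  Position 5: "b" => no
  Position 6: "c" => MATCH
  Position 7: "a" => no
  Position 8: "b" => no
  Position 9: "b" => no
  Position 10: "c" => MATCH
  Position 11: "c" => MATCH
  Position 12: "b" => no
  Position 13: "c" => MATCH
Total occurrences: 5

5


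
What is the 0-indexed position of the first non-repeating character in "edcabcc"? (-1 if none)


Input: edcabcc
Character frequencies:
  'a': 1
  'b': 1
  'c': 3
  'd': 1
  'e': 1
Scanning left to right for freq == 1:
  Position 0 ('e'): unique! => answer = 0

0


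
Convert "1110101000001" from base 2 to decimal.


Input: "1110101000001" in base 2
Positional expansion:
  Digit '1' (value 1) x 2^12 = 4096
  Digit '1' (value 1) x 2^11 = 2048
  Digit '1' (value 1) x 2^10 = 1024
  Digit '0' (value 0) x 2^9 = 0
  Digit '1' (value 1) x 2^8 = 256
  Digit '0' (value 0) x 2^7 = 0
  Digit '1' (value 1) x 2^6 = 64
  Digit '0' (value 0) x 2^5 = 0
  Digit '0' (value 0) x 2^4 = 0
  Digit '0' (value 0) x 2^3 = 0
  Digit '0' (value 0) x 2^2 = 0
  Digit '0' (value 0) x 2^1 = 0
  Digit '1' (value 1) x 2^0 = 1
Sum = 7489

7489


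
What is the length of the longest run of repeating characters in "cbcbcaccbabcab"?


Input: "cbcbcaccbabcab"
Scanning for longest run:
  Position 1 ('b'): new char, reset run to 1
  Position 2 ('c'): new char, reset run to 1
  Position 3 ('b'): new char, reset run to 1
  Position 4 ('c'): new char, reset run to 1
  Position 5 ('a'): new char, reset run to 1
  Position 6 ('c'): new char, reset run to 1
  Position 7 ('c'): continues run of 'c', length=2
  Position 8 ('b'): new char, reset run to 1
  Position 9 ('a'): new char, reset run to 1
  Position 10 ('b'): new char, reset run to 1
  Position 11 ('c'): new char, reset run to 1
  Position 12 ('a'): new char, reset run to 1
  Position 13 ('b'): new char, reset run to 1
Longest run: 'c' with length 2

2


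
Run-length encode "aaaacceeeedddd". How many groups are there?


Input: aaaacceeeedddd
Scanning for consecutive runs:
  Group 1: 'a' x 4 (positions 0-3)
  Group 2: 'c' x 2 (positions 4-5)
  Group 3: 'e' x 4 (positions 6-9)
  Group 4: 'd' x 4 (positions 10-13)
Total groups: 4

4


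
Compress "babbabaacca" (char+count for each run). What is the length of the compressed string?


Input: babbabaacca
Runs:
  'b' x 1 => "b1"
  'a' x 1 => "a1"
  'b' x 2 => "b2"
  'a' x 1 => "a1"
  'b' x 1 => "b1"
  'a' x 2 => "a2"
  'c' x 2 => "c2"
  'a' x 1 => "a1"
Compressed: "b1a1b2a1b1a2c2a1"
Compressed length: 16

16


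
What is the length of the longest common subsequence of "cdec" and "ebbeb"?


LCS of "cdec" and "ebbeb"
DP table:
           e    b    b    e    b
      0    0    0    0    0    0
  c   0    0    0    0    0    0
  d   0    0    0    0    0    0
  e   0    1    1    1    1    1
  c   0    1    1    1    1    1
LCS length = dp[4][5] = 1

1


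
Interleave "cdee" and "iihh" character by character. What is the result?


Interleaving "cdee" and "iihh":
  Position 0: 'c' from first, 'i' from second => "ci"
  Position 1: 'd' from first, 'i' from second => "di"
  Position 2: 'e' from first, 'h' from second => "eh"
  Position 3: 'e' from first, 'h' from second => "eh"
Result: cidieheh

cidieheh


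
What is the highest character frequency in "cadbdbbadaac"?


Input: cadbdbbadaac
Character counts:
  'a': 4
  'b': 3
  'c': 2
  'd': 3
Maximum frequency: 4

4


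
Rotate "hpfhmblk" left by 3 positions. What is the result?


Input: "hpfhmblk", rotate left by 3
First 3 characters: "hpf"
Remaining characters: "hmblk"
Concatenate remaining + first: "hmblk" + "hpf" = "hmblkhpf"

hmblkhpf


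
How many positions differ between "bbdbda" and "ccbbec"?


Comparing "bbdbda" and "ccbbec" position by position:
  Position 0: 'b' vs 'c' => DIFFER
  Position 1: 'b' vs 'c' => DIFFER
  Position 2: 'd' vs 'b' => DIFFER
  Position 3: 'b' vs 'b' => same
  Position 4: 'd' vs 'e' => DIFFER
  Position 5: 'a' vs 'c' => DIFFER
Positions that differ: 5

5


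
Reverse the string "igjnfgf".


Input: igjnfgf
Reading characters right to left:
  Position 6: 'f'
  Position 5: 'g'
  Position 4: 'f'
  Position 3: 'n'
  Position 2: 'j'
  Position 1: 'g'
  Position 0: 'i'
Reversed: fgfnjgi

fgfnjgi


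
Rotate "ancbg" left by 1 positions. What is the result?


Input: "ancbg", rotate left by 1
First 1 characters: "a"
Remaining characters: "ncbg"
Concatenate remaining + first: "ncbg" + "a" = "ncbga"

ncbga


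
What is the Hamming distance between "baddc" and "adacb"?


Comparing "baddc" and "adacb" position by position:
  Position 0: 'b' vs 'a' => differ
  Position 1: 'a' vs 'd' => differ
  Position 2: 'd' vs 'a' => differ
  Position 3: 'd' vs 'c' => differ
  Position 4: 'c' vs 'b' => differ
Total differences (Hamming distance): 5

5


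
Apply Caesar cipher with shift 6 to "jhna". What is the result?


Caesar cipher: shift "jhna" by 6
  'j' (pos 9) + 6 = pos 15 = 'p'
  'h' (pos 7) + 6 = pos 13 = 'n'
  'n' (pos 13) + 6 = pos 19 = 't'
  'a' (pos 0) + 6 = pos 6 = 'g'
Result: pntg

pntg


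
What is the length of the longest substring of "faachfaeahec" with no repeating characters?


Input: "faachfaeahec"
Sliding window (track last position of each char):
  Position 0 ('f'): window [0,0] length 1 -- new best
  Position 1 ('a'): window [0,1] length 2 -- new best
  Position 2 ('a'): repeat (last at 1), move window start to 2
  Position 2 ('a'): window [2,2] length 1
  Position 3 ('c'): window [2,3] length 2
  Position 4 ('h'): window [2,4] length 3 -- new best
  Position 5 ('f'): window [2,5] length 4 -- new best
  Position 6 ('a'): repeat (last at 2), move window start to 3
  Position 6 ('a'): window [3,6] length 4
  Position 7 ('e'): window [3,7] length 5 -- new best
  Position 8 ('a'): repeat (last at 6), move window start to 7
  Position 8 ('a'): window [7,8] length 2
  Position 9 ('h'): window [7,9] length 3
  Position 10 ('e'): repeat (last at 7), move window start to 8
  Position 10 ('e'): window [8,10] length 3
  Position 11 ('c'): window [8,11] length 4
Longest substring with no repeats: "chfae" with length 5

5


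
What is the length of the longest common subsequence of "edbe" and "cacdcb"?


LCS of "edbe" and "cacdcb"
DP table:
           c    a    c    d    c    b
      0    0    0    0    0    0    0
  e   0    0    0    0    0    0    0
  d   0    0    0    0    1    1    1
  b   0    0    0    0    1    1    2
  e   0    0    0    0    1    1    2
LCS length = dp[4][6] = 2

2


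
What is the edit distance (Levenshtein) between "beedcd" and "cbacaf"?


Computing edit distance: "beedcd" -> "cbacaf"
DP table:
           c    b    a    c    a    f
      0    1    2    3    4    5    6
  b   1    1    1    2    3    4    5
  e   2    2    2    2    3    4    5
  e   3    3    3    3    3    4    5
  d   4    4    4    4    4    4    5
  c   5    4    5    5    4    5    5
  d   6    5    5    6    5    5    6
Edit distance = dp[6][6] = 6

6


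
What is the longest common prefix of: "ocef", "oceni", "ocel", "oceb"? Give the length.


Words: ocef, oceni, ocel, oceb
  Position 0: all 'o' => match
  Position 1: all 'c' => match
  Position 2: all 'e' => match
  Position 3: ('f', 'n', 'l', 'b') => mismatch, stop
LCP = "oce" (length 3)

3


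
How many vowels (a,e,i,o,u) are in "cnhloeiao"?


Input: cnhloeiao
Checking each character:
  'c' at position 0: consonant
  'n' at position 1: consonant
  'h' at position 2: consonant
  'l' at position 3: consonant
  'o' at position 4: vowel (running total: 1)
  'e' at position 5: vowel (running total: 2)
  'i' at position 6: vowel (running total: 3)
  'a' at position 7: vowel (running total: 4)
  'o' at position 8: vowel (running total: 5)
Total vowels: 5

5
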